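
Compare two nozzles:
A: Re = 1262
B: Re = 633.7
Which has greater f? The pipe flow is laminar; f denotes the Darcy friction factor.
f(A) = 0.05071, f(B) = 0.101. Answer: B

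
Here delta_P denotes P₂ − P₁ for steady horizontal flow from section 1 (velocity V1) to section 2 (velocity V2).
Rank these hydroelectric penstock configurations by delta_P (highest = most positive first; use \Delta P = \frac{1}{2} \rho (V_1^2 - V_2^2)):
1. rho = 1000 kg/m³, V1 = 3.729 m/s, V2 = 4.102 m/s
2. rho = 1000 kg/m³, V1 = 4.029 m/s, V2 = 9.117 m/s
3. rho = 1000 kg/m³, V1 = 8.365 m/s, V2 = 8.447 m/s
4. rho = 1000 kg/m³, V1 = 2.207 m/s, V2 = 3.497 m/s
Case 1: delta_P = -1.46 kPa
Case 2: delta_P = -33.44 kPa
Case 3: delta_P = -0.6893 kPa
Case 4: delta_P = -3.679 kPa
Ranking (highest first): 3, 1, 4, 2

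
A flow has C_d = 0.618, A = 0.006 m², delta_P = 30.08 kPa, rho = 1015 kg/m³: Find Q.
Formula: Q = C_d A \sqrt{\frac{2 \Delta P}{\rho}}
Q = 0.618·0.006·√(2·(30.08·1000)/1015)·1000 = 28.55 L/s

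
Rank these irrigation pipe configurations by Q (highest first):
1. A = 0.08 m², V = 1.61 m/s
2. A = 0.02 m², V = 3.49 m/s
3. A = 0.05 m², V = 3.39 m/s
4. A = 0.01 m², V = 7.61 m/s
Case 1: Q = 128.8 L/s
Case 2: Q = 69.8 L/s
Case 3: Q = 169.5 L/s
Case 4: Q = 76.1 L/s
Ranking (highest first): 3, 1, 4, 2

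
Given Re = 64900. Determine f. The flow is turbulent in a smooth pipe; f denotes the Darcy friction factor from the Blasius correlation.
Formula: f = \frac{0.316}{Re^{0.25}}
f = 0.316/64900^0.25 = 0.0198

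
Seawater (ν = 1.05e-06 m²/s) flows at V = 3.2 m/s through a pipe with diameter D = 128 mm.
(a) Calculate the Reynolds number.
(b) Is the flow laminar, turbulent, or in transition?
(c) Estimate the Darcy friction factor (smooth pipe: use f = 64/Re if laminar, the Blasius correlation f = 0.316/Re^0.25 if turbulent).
(a) Re = V·D/ν = 3.2·0.128/1.05e-06 = 390100
(b) Flow regime: turbulent (Re > 4000)
(c) Friction factor: f = 0.316/Re^0.25 = 0.316/390100^0.25 = 0.01264 (Blasius is strictly valid for Re ≲ 1e5; used here as the smooth-pipe estimate the problem specifies)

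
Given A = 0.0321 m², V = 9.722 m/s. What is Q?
Formula: Q = A V
Q = 0.0321·9.722·1000 = 312.1 L/s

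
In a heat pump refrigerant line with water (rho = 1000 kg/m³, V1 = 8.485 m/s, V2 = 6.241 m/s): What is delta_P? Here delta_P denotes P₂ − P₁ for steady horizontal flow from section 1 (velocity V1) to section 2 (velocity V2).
Formula: \Delta P = \frac{1}{2} \rho (V_1^2 - V_2^2)
delta_P = 0.5·1000·(8.485² − 6.241²)/1000 = 16.52 kPa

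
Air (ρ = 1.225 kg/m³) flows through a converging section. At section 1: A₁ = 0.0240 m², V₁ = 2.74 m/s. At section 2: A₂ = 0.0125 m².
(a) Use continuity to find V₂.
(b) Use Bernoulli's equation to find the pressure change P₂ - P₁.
(a) Continuity: A₁V₁=A₂V₂ -> V₂=A₁V₁/A₂=0.0240*2.74/0.0125=5.26 m/s
(b) Bernoulli: P₂-P₁=0.5*rho*(V₁^2-V₂^2)/1000=0.5*1.225*(2.74^2-5.26^2)/1000=-0.01235 kPa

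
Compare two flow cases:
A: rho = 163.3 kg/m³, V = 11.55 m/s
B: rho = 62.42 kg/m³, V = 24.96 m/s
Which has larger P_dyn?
P_dyn(A) = 10.89 kPa, P_dyn(B) = 19.44 kPa. Answer: B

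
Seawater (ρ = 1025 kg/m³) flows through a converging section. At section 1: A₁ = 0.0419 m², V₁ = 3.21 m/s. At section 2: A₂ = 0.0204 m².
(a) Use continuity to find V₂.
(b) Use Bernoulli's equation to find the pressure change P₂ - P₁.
(a) Continuity: A₁V₁=A₂V₂ -> V₂=A₁V₁/A₂=0.0419*3.21/0.0204=6.59 m/s
(b) Bernoulli: P₂-P₁=0.5*rho*(V₁^2-V₂^2)/1000=0.5*1025*(3.21^2-6.59^2)/1000=-16.98 kPa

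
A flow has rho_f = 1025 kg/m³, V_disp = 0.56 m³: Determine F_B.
Formula: F_B = \rho_f g V_{disp}
F_B = 1025·9.81·0.56 = 5631 N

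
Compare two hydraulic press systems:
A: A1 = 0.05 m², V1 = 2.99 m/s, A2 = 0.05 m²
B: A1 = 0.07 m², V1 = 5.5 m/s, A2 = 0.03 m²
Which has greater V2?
V2(A) = 2.99 m/s, V2(B) = 12.83 m/s. Answer: B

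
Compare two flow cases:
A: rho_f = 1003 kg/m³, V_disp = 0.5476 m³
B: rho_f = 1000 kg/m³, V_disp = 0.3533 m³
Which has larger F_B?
F_B(A) = 5388 N, F_B(B) = 3466 N. Answer: A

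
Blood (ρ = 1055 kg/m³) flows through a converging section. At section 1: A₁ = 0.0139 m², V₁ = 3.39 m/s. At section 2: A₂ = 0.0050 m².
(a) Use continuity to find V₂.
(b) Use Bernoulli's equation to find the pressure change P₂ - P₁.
(a) Continuity: A₁V₁=A₂V₂ -> V₂=A₁V₁/A₂=0.0139*3.39/0.0050=9.42 m/s
(b) Bernoulli: P₂-P₁=0.5*rho*(V₁^2-V₂^2)/1000=0.5*1055*(3.39^2-9.42^2)/1000=-40.75 kPa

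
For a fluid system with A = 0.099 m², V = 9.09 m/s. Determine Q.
Formula: Q = A V
Q = 0.099·9.09·1000 = 899.9 L/s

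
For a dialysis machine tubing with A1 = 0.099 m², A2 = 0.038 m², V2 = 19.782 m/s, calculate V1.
Formula: V_2 = \frac{A_1 V_1}{A_2}
Substituting knowns: 19.782 = 0.099·V1/0.038
Solving for V1: V1 = 19.782·0.038/0.099 = 7.593 m/s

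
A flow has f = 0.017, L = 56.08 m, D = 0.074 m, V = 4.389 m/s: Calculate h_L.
Formula: h_L = f \frac{L}{D} \frac{V^2}{2g}
h_L = 0.017·(56.08/0.074)·4.389²/(2·9.81) = 12.65 m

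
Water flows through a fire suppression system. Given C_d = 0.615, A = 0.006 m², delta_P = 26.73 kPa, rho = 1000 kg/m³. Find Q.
Formula: Q = C_d A \sqrt{\frac{2 \Delta P}{\rho}}
Q = 0.615·0.006·√(2·(26.73·1000)/1000)·1000 = 26.98 L/s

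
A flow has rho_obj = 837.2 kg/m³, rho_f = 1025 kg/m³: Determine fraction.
Formula: f_{sub} = \frac{\rho_{obj}}{\rho_f}
fraction = 837.2/1025 = 0.8168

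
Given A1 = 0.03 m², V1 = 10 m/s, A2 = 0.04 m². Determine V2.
Formula: V_2 = \frac{A_1 V_1}{A_2}
V2 = 0.03·10/0.04 = 7.5 m/s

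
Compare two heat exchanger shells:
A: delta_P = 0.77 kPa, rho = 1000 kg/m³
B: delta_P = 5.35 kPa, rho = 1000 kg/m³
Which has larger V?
V(A) = 1.241 m/s, V(B) = 3.271 m/s. Answer: B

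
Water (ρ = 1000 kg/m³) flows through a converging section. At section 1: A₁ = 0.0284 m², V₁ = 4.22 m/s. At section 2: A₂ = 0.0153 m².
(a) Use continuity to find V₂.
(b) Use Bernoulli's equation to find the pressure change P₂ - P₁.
(a) Continuity: A₁V₁=A₂V₂ -> V₂=A₁V₁/A₂=0.0284*4.22/0.0153=7.83 m/s
(b) Bernoulli: P₂-P₁=0.5*rho*(V₁^2-V₂^2)/1000=0.5*1000*(4.22^2-7.83^2)/1000=-21.75 kPa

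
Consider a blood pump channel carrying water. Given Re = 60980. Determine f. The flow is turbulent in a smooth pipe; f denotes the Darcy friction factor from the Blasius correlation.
Formula: f = \frac{0.316}{Re^{0.25}}
f = 0.316/60980^0.25 = 0.02011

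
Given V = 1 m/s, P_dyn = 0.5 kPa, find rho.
Formula: P_{dyn} = \frac{1}{2} \rho V^2
Substituting knowns: 0.5 = 0.5·rho·1²/1000
Solving for rho: rho = 2·(0.5·1000)/1² = 1000 kg/m³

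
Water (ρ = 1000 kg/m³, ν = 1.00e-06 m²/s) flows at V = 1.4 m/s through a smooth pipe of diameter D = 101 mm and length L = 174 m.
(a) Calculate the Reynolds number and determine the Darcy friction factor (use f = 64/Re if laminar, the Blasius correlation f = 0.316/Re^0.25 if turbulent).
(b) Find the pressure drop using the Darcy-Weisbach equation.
(a) Re = V·D/ν = 1.4·0.101/1.00e-06 = 141400 → turbulent (Re > 4000); f = 0.316/Re^0.25 = 0.316/141400^0.25 = 0.016296 (Blasius is strictly valid for Re ≲ 1e5; used here as the smooth-pipe estimate the problem specifies)
(b) Darcy-Weisbach: ΔP = f·(L/D)·½ρV²/1000 = 0.016296·(174/0.101)·½·1000·1.4²/1000 = 27.51 kPa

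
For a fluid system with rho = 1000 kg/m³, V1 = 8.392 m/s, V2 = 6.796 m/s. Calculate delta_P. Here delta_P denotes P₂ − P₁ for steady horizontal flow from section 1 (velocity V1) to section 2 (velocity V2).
Formula: \Delta P = \frac{1}{2} \rho (V_1^2 - V_2^2)
delta_P = 0.5·1000·(8.392² − 6.796²)/1000 = 12.12 kPa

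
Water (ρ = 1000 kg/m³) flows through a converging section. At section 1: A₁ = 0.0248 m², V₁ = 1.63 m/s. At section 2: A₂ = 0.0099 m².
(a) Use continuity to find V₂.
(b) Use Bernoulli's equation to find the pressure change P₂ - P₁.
(a) Continuity: A₁V₁=A₂V₂ -> V₂=A₁V₁/A₂=0.0248*1.63/0.0099=4.08 m/s
(b) Bernoulli: P₂-P₁=0.5*rho*(V₁^2-V₂^2)/1000=0.5*1000*(1.63^2-4.08^2)/1000=-6.995 kPa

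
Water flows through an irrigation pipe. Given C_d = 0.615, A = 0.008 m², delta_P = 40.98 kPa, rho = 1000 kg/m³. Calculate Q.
Formula: Q = C_d A \sqrt{\frac{2 \Delta P}{\rho}}
Q = 0.615·0.008·√(2·(40.98·1000)/1000)·1000 = 44.54 L/s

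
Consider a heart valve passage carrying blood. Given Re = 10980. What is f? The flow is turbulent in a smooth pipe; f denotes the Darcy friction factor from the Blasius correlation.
Formula: f = \frac{0.316}{Re^{0.25}}
f = 0.316/10980^0.25 = 0.03087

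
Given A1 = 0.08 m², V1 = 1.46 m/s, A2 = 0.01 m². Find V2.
Formula: V_2 = \frac{A_1 V_1}{A_2}
V2 = 0.08·1.46/0.01 = 11.68 m/s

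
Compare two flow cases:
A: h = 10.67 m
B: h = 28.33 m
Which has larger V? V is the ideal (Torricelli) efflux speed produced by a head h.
V(A) = 14.47 m/s, V(B) = 23.58 m/s. Answer: B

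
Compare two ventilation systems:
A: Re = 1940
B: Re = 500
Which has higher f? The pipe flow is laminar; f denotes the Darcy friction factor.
f(A) = 0.03299, f(B) = 0.128. Answer: B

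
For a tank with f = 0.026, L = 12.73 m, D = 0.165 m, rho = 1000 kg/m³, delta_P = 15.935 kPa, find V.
Formula: \Delta P = f \frac{L}{D} \frac{\rho V^2}{2}
Substituting knowns: 15.935 = 0.026·(12.73/0.165)·0.5·1000·V²/1000
Solving for V: V = √((15.935·1000)/(0.026·(12.73/0.165)·0.5·1000)) = 3.986 m/s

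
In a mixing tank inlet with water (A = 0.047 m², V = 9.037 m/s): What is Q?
Formula: Q = A V
Q = 0.047·9.037·1000 = 424.7 L/s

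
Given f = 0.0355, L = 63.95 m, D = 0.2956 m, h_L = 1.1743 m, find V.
Formula: h_L = f \frac{L}{D} \frac{V^2}{2g}
Substituting knowns: 1.1743 = 0.0355·(63.95/0.2956)·V²/(2·9.81)
Solving for V: V = √(1.1743·2·9.81/(0.0355·(63.95/0.2956))) = 1.732 m/s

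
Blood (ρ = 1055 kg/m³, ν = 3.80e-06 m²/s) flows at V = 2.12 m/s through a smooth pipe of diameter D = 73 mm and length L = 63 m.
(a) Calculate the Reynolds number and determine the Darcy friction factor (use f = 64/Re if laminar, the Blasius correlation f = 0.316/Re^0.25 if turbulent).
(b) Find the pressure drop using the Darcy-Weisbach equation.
(a) Re = V·D/ν = 2.12·0.073/3.80e-06 = 40726 → turbulent (Re > 4000); f = 0.316/Re^0.25 = 0.316/40726^0.25 = 0.022244
(b) Darcy-Weisbach: ΔP = f·(L/D)·½ρV²/1000 = 0.022244·(63/0.073)·½·1055·2.12²/1000 = 45.51 kPa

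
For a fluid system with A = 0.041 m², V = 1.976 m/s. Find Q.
Formula: Q = A V
Q = 0.041·1.976·1000 = 81.02 L/s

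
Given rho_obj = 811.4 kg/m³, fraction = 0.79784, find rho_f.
Formula: f_{sub} = \frac{\rho_{obj}}{\rho_f}
Substituting knowns: 0.79784 = 811.4/rho_f
Solving for rho_f: rho_f = 811.4/0.79784 = 1017 kg/m³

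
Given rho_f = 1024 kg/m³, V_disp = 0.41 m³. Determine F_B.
Formula: F_B = \rho_f g V_{disp}
F_B = 1024·9.81·0.41 = 4119 N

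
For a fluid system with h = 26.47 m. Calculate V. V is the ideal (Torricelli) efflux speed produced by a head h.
Formula: V = \sqrt{2 g h}
V = √(2·9.81·26.47) = 22.79 m/s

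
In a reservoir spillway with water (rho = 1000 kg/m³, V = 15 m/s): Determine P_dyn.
Formula: P_{dyn} = \frac{1}{2} \rho V^2
P_dyn = 0.5·1000·15²/1000 = 112.5 kPa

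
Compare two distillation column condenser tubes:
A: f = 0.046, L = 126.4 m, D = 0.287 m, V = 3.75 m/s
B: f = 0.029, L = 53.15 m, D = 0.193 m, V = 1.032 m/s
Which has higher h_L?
h_L(A) = 14.52 m, h_L(B) = 0.4335 m. Answer: A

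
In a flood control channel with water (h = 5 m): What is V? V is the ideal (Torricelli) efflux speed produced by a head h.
Formula: V = \sqrt{2 g h}
V = √(2·9.81·5) = 9.905 m/s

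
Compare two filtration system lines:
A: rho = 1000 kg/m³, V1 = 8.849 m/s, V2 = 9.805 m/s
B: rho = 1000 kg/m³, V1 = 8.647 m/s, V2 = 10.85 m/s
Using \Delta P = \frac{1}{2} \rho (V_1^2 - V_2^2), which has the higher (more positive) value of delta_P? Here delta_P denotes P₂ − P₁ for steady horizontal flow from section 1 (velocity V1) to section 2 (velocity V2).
delta_P(A) = -8.917 kPa, delta_P(B) = -21.48 kPa. Answer: A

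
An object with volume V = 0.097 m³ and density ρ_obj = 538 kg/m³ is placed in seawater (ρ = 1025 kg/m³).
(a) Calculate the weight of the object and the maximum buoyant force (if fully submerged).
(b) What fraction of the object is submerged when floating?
(a) W=rho_obj*g*V=538*9.81*0.097=511.9 N; F_B(max)=rho*g*V=1025*9.81*0.097=975.4 N
(b) Floating fraction=rho_obj/rho=538/1025=0.525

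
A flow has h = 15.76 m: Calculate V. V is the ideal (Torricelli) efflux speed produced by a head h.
Formula: V = \sqrt{2 g h}
V = √(2·9.81·15.76) = 17.58 m/s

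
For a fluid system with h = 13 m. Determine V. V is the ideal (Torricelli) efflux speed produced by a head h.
Formula: V = \sqrt{2 g h}
V = √(2·9.81·13) = 15.97 m/s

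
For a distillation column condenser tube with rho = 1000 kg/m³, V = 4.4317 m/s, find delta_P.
Formula: V = \sqrt{\frac{2 \Delta P}{\rho}}
Substituting knowns: 4.4317 = √(2·(delta_P·1000)/1000)
Solving for delta_P: delta_P = 4.4317²·1000/2/1000 = 9.82 kPa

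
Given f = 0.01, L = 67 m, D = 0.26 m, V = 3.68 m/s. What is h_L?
Formula: h_L = f \frac{L}{D} \frac{V^2}{2g}
h_L = 0.01·(67/0.26)·3.68²/(2·9.81) = 1.779 m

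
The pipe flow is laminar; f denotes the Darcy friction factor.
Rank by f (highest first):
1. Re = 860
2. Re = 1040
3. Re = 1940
Case 1: f = 0.07442
Case 2: f = 0.06154
Case 3: f = 0.03299
Ranking (highest first): 1, 2, 3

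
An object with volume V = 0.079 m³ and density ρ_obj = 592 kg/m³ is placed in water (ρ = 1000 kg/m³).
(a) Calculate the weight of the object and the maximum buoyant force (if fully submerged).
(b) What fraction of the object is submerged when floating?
(a) W=rho_obj*g*V=592*9.81*0.079=458.8 N; F_B(max)=rho*g*V=1000*9.81*0.079=775.0 N
(b) Floating fraction=rho_obj/rho=592/1000=0.592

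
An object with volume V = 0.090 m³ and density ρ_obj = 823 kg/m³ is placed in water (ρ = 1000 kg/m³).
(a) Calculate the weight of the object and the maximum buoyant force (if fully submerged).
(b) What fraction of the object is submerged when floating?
(a) W=rho_obj*g*V=823*9.81*0.090=726.6 N; F_B(max)=rho*g*V=1000*9.81*0.090=882.9 N
(b) Floating fraction=rho_obj/rho=823/1000=0.823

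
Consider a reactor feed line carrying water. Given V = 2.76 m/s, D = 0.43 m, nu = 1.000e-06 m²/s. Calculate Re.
Formula: Re = \frac{V D}{\nu}
Re = 2.76·0.43/1.000e-06 = 1.187e+06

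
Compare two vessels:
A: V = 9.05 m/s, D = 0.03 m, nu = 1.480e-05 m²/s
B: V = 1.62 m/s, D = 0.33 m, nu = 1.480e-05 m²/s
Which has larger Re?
Re(A) = 18345, Re(B) = 36122. Answer: B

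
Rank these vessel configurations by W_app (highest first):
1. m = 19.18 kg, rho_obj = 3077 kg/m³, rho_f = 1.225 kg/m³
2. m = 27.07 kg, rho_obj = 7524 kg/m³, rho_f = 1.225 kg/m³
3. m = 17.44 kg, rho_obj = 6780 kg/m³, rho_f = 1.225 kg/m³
Case 1: W_app = 188.1 N
Case 2: W_app = 265.5 N
Case 3: W_app = 171.1 N
Ranking (highest first): 2, 1, 3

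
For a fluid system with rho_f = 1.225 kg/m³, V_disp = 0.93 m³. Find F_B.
Formula: F_B = \rho_f g V_{disp}
F_B = 1.225·9.81·0.93 = 11.18 N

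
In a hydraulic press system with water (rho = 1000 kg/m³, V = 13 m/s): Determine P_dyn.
Formula: P_{dyn} = \frac{1}{2} \rho V^2
P_dyn = 0.5·1000·13²/1000 = 84.5 kPa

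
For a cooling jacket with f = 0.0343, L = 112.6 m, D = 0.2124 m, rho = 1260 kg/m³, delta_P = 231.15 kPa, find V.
Formula: \Delta P = f \frac{L}{D} \frac{\rho V^2}{2}
Substituting knowns: 231.15 = 0.0343·(112.6/0.2124)·0.5·1260·V²/1000
Solving for V: V = √((231.15·1000)/(0.0343·(112.6/0.2124)·0.5·1260)) = 4.492 m/s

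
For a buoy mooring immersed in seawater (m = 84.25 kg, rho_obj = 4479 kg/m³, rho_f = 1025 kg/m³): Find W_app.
Formula: W_{app} = mg\left(1 - \frac{\rho_f}{\rho_{obj}}\right)
W_app = 84.25·9.81·(1 − 1025/4479) = 637.4 N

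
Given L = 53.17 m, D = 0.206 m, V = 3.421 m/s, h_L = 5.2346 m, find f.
Formula: h_L = f \frac{L}{D} \frac{V^2}{2g}
Substituting knowns: 5.2346 = f·(53.17/0.206)·3.421²/(2·9.81)
Solving for f: f = 5.2346·2·9.81/((53.17/0.206)·3.421²) = 0.034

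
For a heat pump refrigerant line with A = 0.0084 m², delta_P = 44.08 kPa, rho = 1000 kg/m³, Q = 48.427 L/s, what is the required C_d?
Formula: Q = C_d A \sqrt{\frac{2 \Delta P}{\rho}}
Substituting knowns: 48.427 = C_d·0.0084·√(2·(44.08·1000)/1000)·1000
Solving for C_d: C_d = (48.427/1000)/(0.0084·√(2·(44.08·1000)/1000)) = 0.614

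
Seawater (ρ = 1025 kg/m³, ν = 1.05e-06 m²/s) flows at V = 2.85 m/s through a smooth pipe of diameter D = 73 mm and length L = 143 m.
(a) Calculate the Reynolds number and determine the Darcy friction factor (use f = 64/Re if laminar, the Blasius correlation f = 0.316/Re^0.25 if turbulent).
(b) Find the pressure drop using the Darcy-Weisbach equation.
(a) Re = V·D/ν = 2.85·0.073/1.05e-06 = 198140 → turbulent (Re > 4000); f = 0.316/Re^0.25 = 0.316/198140^0.25 = 0.014978 (Blasius is strictly valid for Re ≲ 1e5; used here as the smooth-pipe estimate the problem specifies)
(b) Darcy-Weisbach: ΔP = f·(L/D)·½ρV²/1000 = 0.014978·(143/0.073)·½·1025·2.85²/1000 = 122.1 kPa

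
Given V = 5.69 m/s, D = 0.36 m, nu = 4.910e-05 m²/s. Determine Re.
Formula: Re = \frac{V D}{\nu}
Re = 5.69·0.36/4.910e-05 = 41719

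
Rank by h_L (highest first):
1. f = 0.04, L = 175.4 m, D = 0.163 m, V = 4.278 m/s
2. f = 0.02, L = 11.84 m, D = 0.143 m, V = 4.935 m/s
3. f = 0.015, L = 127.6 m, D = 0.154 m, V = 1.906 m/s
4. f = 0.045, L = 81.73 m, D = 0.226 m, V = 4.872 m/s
Case 1: h_L = 40.15 m
Case 2: h_L = 2.056 m
Case 3: h_L = 2.301 m
Case 4: h_L = 19.69 m
Ranking (highest first): 1, 4, 3, 2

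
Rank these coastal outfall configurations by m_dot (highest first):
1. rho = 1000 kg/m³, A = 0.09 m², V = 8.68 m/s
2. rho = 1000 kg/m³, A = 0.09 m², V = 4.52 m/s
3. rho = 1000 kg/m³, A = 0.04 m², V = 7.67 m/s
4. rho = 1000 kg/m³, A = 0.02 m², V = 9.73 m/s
Case 1: m_dot = 781.2 kg/s
Case 2: m_dot = 406.8 kg/s
Case 3: m_dot = 306.8 kg/s
Case 4: m_dot = 194.6 kg/s
Ranking (highest first): 1, 2, 3, 4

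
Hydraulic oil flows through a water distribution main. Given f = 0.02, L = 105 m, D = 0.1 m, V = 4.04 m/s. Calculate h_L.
Formula: h_L = f \frac{L}{D} \frac{V^2}{2g}
h_L = 0.02·(105/0.1)·4.04²/(2·9.81) = 17.47 m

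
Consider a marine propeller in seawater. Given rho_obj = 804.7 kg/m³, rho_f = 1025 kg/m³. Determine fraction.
Formula: f_{sub} = \frac{\rho_{obj}}{\rho_f}
fraction = 804.7/1025 = 0.7851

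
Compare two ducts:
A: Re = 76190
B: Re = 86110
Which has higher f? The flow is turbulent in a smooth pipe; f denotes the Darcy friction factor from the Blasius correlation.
f(A) = 0.01902, f(B) = 0.01845. Answer: A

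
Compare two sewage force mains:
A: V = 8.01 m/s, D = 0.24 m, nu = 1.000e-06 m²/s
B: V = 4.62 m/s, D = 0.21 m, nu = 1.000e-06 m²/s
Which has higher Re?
Re(A) = 1.922e+06, Re(B) = 970200. Answer: A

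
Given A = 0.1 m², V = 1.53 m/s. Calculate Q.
Formula: Q = A V
Q = 0.1·1.53·1000 = 153 L/s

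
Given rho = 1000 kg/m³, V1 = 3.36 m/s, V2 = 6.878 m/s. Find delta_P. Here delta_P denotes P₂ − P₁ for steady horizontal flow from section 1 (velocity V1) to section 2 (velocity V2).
Formula: \Delta P = \frac{1}{2} \rho (V_1^2 - V_2^2)
delta_P = 0.5·1000·(3.36² − 6.878²)/1000 = -18.01 kPa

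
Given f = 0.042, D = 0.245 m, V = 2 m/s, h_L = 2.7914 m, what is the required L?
Formula: h_L = f \frac{L}{D} \frac{V^2}{2g}
Substituting knowns: 2.7914 = 0.042·(L/0.245)·2²/(2·9.81)
Solving for L: L = 2.7914·2·9.81·0.245/(0.042·2²) = 79.87 m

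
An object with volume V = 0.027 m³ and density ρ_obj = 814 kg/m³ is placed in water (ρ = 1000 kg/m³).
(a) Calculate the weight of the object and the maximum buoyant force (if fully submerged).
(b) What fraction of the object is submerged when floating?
(a) W=rho_obj*g*V=814*9.81*0.027=215.6 N; F_B(max)=rho*g*V=1000*9.81*0.027=264.9 N
(b) Floating fraction=rho_obj/rho=814/1000=0.814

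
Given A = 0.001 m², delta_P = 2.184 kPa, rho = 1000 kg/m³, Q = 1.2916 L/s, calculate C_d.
Formula: Q = C_d A \sqrt{\frac{2 \Delta P}{\rho}}
Substituting knowns: 1.2916 = C_d·0.001·√(2·(2.184·1000)/1000)·1000
Solving for C_d: C_d = (1.2916/1000)/(0.001·√(2·(2.184·1000)/1000)) = 0.618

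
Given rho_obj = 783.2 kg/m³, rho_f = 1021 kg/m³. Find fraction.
Formula: f_{sub} = \frac{\rho_{obj}}{\rho_f}
fraction = 783.2/1021 = 0.7671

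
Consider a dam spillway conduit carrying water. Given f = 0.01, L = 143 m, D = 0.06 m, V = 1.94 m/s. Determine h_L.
Formula: h_L = f \frac{L}{D} \frac{V^2}{2g}
h_L = 0.01·(143/0.06)·1.94²/(2·9.81) = 4.572 m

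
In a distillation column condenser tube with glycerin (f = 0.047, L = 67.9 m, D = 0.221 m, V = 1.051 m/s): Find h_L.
Formula: h_L = f \frac{L}{D} \frac{V^2}{2g}
h_L = 0.047·(67.9/0.221)·1.051²/(2·9.81) = 0.813 m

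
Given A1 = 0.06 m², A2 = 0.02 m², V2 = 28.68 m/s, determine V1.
Formula: V_2 = \frac{A_1 V_1}{A_2}
Substituting knowns: 28.68 = 0.06·V1/0.02
Solving for V1: V1 = 28.68·0.02/0.06 = 9.56 m/s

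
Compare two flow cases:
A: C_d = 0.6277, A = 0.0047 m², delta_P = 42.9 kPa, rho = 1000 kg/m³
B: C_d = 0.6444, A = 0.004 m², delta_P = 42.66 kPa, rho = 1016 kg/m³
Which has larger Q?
Q(A) = 27.33 L/s, Q(B) = 23.62 L/s. Answer: A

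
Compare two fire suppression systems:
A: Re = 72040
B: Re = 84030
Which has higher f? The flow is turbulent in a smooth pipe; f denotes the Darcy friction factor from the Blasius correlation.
f(A) = 0.01929, f(B) = 0.01856. Answer: A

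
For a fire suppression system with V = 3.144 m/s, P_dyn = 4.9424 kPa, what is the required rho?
Formula: P_{dyn} = \frac{1}{2} \rho V^2
Substituting knowns: 4.9424 = 0.5·rho·3.144²/1000
Solving for rho: rho = 2·(4.9424·1000)/3.144² = 1000 kg/m³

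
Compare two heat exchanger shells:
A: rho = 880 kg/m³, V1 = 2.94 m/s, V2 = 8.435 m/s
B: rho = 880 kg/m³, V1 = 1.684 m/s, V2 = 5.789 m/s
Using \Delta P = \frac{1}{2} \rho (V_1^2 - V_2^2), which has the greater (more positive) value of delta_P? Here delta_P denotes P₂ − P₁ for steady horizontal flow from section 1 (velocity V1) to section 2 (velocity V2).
delta_P(A) = -27.5 kPa, delta_P(B) = -13.5 kPa. Answer: B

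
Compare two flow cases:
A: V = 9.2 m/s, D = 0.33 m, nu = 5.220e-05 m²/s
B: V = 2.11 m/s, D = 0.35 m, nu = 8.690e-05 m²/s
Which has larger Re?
Re(A) = 58161, Re(B) = 8498. Answer: A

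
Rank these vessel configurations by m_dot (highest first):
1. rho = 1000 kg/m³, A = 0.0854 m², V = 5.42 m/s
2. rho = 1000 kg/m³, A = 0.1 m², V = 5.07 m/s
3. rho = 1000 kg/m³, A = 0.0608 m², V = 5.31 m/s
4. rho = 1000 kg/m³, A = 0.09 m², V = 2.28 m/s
Case 1: m_dot = 462.9 kg/s
Case 2: m_dot = 507 kg/s
Case 3: m_dot = 322.8 kg/s
Case 4: m_dot = 205.2 kg/s
Ranking (highest first): 2, 1, 3, 4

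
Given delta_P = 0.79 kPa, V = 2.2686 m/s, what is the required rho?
Formula: V = \sqrt{\frac{2 \Delta P}{\rho}}
Substituting knowns: 2.2686 = √(2·(0.79·1000)/rho)
Solving for rho: rho = 2·(0.79·1000)/2.2686² = 307 kg/m³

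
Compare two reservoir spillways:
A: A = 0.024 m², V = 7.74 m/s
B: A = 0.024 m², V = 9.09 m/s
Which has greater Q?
Q(A) = 185.8 L/s, Q(B) = 218.2 L/s. Answer: B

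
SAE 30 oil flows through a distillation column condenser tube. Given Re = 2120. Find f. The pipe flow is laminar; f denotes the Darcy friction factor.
Formula: f = \frac{64}{Re}
f = 64/2120 = 0.03019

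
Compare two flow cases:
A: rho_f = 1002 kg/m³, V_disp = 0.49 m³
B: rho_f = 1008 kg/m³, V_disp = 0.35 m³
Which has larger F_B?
F_B(A) = 4817 N, F_B(B) = 3461 N. Answer: A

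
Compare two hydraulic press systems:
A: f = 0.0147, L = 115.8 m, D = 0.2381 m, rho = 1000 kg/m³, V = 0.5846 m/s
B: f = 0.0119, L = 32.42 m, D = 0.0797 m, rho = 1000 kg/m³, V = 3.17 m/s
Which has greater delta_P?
delta_P(A) = 1.222 kPa, delta_P(B) = 24.32 kPa. Answer: B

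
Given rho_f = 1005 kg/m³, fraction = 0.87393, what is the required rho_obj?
Formula: f_{sub} = \frac{\rho_{obj}}{\rho_f}
Substituting knowns: 0.87393 = rho_obj/1005
Solving for rho_obj: rho_obj = 0.87393·1005 = 878.3 kg/m³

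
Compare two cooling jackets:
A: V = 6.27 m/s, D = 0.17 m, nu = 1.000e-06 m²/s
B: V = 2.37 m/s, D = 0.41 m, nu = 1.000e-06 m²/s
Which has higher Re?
Re(A) = 1.066e+06, Re(B) = 971700. Answer: A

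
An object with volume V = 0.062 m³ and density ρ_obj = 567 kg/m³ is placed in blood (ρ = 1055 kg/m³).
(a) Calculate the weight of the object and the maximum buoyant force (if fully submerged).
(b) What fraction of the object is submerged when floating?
(a) W=rho_obj*g*V=567*9.81*0.062=344.9 N; F_B(max)=rho*g*V=1055*9.81*0.062=641.7 N
(b) Floating fraction=rho_obj/rho=567/1055=0.537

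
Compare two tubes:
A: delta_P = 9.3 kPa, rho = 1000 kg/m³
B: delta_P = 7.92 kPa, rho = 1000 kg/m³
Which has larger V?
V(A) = 4.313 m/s, V(B) = 3.98 m/s. Answer: A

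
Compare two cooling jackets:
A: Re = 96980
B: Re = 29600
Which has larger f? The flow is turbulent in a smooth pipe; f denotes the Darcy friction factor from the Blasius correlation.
f(A) = 0.01791, f(B) = 0.02409. Answer: B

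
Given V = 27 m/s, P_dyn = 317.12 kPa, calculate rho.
Formula: P_{dyn} = \frac{1}{2} \rho V^2
Substituting knowns: 317.12 = 0.5·rho·27²/1000
Solving for rho: rho = 2·(317.12·1000)/27² = 870 kg/m³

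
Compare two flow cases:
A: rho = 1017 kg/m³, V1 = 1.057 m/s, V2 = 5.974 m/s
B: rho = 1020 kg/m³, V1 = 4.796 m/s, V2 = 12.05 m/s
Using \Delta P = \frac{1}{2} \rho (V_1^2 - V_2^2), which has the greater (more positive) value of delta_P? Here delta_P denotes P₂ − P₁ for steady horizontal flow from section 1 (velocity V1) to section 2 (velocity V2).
delta_P(A) = -17.58 kPa, delta_P(B) = -62.32 kPa. Answer: A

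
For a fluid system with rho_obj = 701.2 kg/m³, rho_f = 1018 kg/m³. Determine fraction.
Formula: f_{sub} = \frac{\rho_{obj}}{\rho_f}
fraction = 701.2/1018 = 0.6888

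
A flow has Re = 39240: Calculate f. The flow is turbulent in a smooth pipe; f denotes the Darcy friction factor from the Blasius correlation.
Formula: f = \frac{0.316}{Re^{0.25}}
f = 0.316/39240^0.25 = 0.02245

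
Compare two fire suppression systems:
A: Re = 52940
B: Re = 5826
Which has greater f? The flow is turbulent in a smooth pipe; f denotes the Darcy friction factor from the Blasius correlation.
f(A) = 0.02083, f(B) = 0.03617. Answer: B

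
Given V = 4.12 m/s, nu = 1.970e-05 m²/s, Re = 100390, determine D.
Formula: Re = \frac{V D}{\nu}
Substituting knowns: 100390 = 4.12·D/1.970e-05
Solving for D: D = 100390·1.970e-05/4.12 = 0.48 m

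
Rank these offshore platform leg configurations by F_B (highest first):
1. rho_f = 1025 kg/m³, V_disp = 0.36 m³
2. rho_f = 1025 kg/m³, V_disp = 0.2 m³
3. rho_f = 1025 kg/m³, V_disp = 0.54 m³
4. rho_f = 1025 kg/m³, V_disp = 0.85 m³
Case 1: F_B = 3620 N
Case 2: F_B = 2011 N
Case 3: F_B = 5430 N
Case 4: F_B = 8547 N
Ranking (highest first): 4, 3, 1, 2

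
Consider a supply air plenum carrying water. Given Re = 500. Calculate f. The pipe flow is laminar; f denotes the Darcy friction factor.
Formula: f = \frac{64}{Re}
f = 64/500 = 0.128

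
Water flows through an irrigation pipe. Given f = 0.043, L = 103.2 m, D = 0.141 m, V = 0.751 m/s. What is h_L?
Formula: h_L = f \frac{L}{D} \frac{V^2}{2g}
h_L = 0.043·(103.2/0.141)·0.751²/(2·9.81) = 0.9047 m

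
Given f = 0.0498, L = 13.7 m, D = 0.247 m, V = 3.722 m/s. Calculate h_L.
Formula: h_L = f \frac{L}{D} \frac{V^2}{2g}
h_L = 0.0498·(13.7/0.247)·3.722²/(2·9.81) = 1.95 m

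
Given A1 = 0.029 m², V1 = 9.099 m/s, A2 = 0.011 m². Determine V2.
Formula: V_2 = \frac{A_1 V_1}{A_2}
V2 = 0.029·9.099/0.011 = 23.99 m/s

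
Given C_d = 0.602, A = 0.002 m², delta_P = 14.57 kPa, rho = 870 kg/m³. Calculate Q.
Formula: Q = C_d A \sqrt{\frac{2 \Delta P}{\rho}}
Q = 0.602·0.002·√(2·(14.57·1000)/870)·1000 = 6.968 L/s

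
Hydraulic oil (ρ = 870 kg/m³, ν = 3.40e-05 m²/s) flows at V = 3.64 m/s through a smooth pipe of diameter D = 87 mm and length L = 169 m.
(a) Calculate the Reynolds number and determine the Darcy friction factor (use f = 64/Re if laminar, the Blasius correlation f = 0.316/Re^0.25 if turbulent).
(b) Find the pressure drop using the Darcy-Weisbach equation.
(a) Re = V·D/ν = 3.64·0.087/3.40e-05 = 9314.1 → turbulent (Re > 4000); f = 0.316/Re^0.25 = 0.316/9314.1^0.25 = 0.032166
(b) Darcy-Weisbach: ΔP = f·(L/D)·½ρV²/1000 = 0.032166·(169/0.087)·½·870·3.64²/1000 = 360.1 kPa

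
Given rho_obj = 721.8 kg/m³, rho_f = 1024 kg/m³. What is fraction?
Formula: f_{sub} = \frac{\rho_{obj}}{\rho_f}
fraction = 721.8/1024 = 0.7049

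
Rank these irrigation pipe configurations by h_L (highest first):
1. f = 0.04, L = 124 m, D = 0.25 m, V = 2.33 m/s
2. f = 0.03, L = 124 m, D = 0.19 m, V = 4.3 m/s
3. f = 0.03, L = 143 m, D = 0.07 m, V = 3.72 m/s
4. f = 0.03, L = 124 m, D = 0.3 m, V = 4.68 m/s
Case 1: h_L = 5.49 m
Case 2: h_L = 18.45 m
Case 3: h_L = 43.23 m
Case 4: h_L = 13.84 m
Ranking (highest first): 3, 2, 4, 1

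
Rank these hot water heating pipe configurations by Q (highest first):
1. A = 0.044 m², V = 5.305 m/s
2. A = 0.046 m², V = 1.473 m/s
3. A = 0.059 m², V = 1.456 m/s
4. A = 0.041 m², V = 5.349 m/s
Case 1: Q = 233.4 L/s
Case 2: Q = 67.76 L/s
Case 3: Q = 85.9 L/s
Case 4: Q = 219.3 L/s
Ranking (highest first): 1, 4, 3, 2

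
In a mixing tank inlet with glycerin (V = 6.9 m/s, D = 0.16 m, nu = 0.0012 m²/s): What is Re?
Formula: Re = \frac{V D}{\nu}
Re = 6.9·0.16/0.0012 = 920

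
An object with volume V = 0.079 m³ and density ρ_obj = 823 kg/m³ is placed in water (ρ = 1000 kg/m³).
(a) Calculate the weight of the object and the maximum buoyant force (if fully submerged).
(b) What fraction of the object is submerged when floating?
(a) W=rho_obj*g*V=823*9.81*0.079=637.8 N; F_B(max)=rho*g*V=1000*9.81*0.079=775.0 N
(b) Floating fraction=rho_obj/rho=823/1000=0.823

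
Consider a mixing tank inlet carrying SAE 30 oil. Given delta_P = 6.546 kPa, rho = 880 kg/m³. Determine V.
Formula: V = \sqrt{\frac{2 \Delta P}{\rho}}
V = √(2·(6.546·1000)/880) = 3.857 m/s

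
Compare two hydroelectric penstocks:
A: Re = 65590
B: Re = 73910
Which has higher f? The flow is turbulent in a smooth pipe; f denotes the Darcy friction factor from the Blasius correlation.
f(A) = 0.01975, f(B) = 0.01917. Answer: A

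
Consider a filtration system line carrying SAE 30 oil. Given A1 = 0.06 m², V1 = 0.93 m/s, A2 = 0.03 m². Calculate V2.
Formula: V_2 = \frac{A_1 V_1}{A_2}
V2 = 0.06·0.93/0.03 = 1.86 m/s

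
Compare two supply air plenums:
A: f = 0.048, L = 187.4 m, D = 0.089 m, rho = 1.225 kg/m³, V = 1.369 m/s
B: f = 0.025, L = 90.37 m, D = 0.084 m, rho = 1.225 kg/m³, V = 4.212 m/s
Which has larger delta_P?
delta_P(A) = 0.116 kPa, delta_P(B) = 0.2923 kPa. Answer: B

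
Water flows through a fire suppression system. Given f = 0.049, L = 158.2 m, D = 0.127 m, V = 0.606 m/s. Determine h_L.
Formula: h_L = f \frac{L}{D} \frac{V^2}{2g}
h_L = 0.049·(158.2/0.127)·0.606²/(2·9.81) = 1.142 m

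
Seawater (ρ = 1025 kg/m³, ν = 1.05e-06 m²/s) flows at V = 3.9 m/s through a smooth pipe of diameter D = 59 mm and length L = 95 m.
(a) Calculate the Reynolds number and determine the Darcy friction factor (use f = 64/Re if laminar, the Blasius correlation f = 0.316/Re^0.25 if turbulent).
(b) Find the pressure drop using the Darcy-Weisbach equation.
(a) Re = V·D/ν = 3.9·0.059/1.05e-06 = 219140 → turbulent (Re > 4000); f = 0.316/Re^0.25 = 0.316/219140^0.25 = 0.014605 (Blasius is strictly valid for Re ≲ 1e5; used here as the smooth-pipe estimate the problem specifies)
(b) Darcy-Weisbach: ΔP = f·(L/D)·½ρV²/1000 = 0.014605·(95/0.059)·½·1025·3.9²/1000 = 183.3 kPa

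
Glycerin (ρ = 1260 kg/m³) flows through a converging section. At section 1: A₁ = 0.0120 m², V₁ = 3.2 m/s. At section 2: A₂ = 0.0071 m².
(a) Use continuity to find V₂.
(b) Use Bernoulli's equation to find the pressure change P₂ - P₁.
(a) Continuity: A₁V₁=A₂V₂ -> V₂=A₁V₁/A₂=0.0120*3.2/0.0071=5.41 m/s
(b) Bernoulli: P₂-P₁=0.5*rho*(V₁^2-V₂^2)/1000=0.5*1260*(3.2^2-5.41^2)/1000=-11.99 kPa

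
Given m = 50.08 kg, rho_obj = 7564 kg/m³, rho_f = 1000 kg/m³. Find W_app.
Formula: W_{app} = mg\left(1 - \frac{\rho_f}{\rho_{obj}}\right)
W_app = 50.08·9.81·(1 − 1000/7564) = 426.3 N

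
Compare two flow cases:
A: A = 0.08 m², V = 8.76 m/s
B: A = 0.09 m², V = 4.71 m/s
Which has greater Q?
Q(A) = 700.8 L/s, Q(B) = 423.9 L/s. Answer: A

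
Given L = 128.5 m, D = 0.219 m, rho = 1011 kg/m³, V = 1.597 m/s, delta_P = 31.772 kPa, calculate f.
Formula: \Delta P = f \frac{L}{D} \frac{\rho V^2}{2}
Substituting knowns: 31.772 = f·(128.5/0.219)·0.5·1011·1.597²/1000
Solving for f: f = (31.772·1000)/((128.5/0.219)·0.5·1011·1.597²) = 0.042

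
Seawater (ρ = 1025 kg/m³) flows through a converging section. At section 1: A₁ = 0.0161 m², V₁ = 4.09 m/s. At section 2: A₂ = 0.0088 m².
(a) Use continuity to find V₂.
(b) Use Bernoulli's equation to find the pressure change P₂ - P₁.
(a) Continuity: A₁V₁=A₂V₂ -> V₂=A₁V₁/A₂=0.0161*4.09/0.0088=7.48 m/s
(b) Bernoulli: P₂-P₁=0.5*rho*(V₁^2-V₂^2)/1000=0.5*1025*(4.09^2-7.48^2)/1000=-20.1 kPa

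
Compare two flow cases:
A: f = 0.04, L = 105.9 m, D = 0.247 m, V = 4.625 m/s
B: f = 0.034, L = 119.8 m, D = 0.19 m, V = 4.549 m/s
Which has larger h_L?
h_L(A) = 18.7 m, h_L(B) = 22.61 m. Answer: B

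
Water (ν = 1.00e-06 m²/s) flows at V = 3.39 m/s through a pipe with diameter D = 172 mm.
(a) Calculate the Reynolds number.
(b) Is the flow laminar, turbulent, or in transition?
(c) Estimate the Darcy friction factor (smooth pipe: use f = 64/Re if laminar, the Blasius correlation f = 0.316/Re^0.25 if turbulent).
(a) Re = V·D/ν = 3.39·0.172/1.00e-06 = 583080
(b) Flow regime: turbulent (Re > 4000)
(c) Friction factor: f = 0.316/Re^0.25 = 0.316/583080^0.25 = 0.01144 (Blasius is strictly valid for Re ≲ 1e5; used here as the smooth-pipe estimate the problem specifies)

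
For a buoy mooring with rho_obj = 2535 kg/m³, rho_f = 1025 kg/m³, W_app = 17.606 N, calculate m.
Formula: W_{app} = mg\left(1 - \frac{\rho_f}{\rho_{obj}}\right)
Substituting knowns: 17.606 = m·9.81·(1 − 1025/2535)
Solving for m: m = 17.606/(9.81·(1 − 1025/2535)) = 3.013 kg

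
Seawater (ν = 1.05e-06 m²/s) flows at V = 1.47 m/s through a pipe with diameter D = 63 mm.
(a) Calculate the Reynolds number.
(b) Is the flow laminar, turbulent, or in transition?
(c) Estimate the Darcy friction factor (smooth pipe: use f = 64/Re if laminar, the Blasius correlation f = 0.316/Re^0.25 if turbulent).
(a) Re = V·D/ν = 1.47·0.063/1.05e-06 = 88200
(b) Flow regime: turbulent (Re > 4000)
(c) Friction factor: f = 0.316/Re^0.25 = 0.316/88200^0.25 = 0.01834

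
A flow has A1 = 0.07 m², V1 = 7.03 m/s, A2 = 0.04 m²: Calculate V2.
Formula: V_2 = \frac{A_1 V_1}{A_2}
V2 = 0.07·7.03/0.04 = 12.3 m/s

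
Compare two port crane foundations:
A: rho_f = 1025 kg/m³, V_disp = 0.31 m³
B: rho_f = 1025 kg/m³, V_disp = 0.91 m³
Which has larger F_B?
F_B(A) = 3117 N, F_B(B) = 9150 N. Answer: B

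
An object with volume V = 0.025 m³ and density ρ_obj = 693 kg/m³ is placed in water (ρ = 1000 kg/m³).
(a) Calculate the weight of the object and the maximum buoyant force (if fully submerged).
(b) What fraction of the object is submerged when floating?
(a) W=rho_obj*g*V=693*9.81*0.025=170.0 N; F_B(max)=rho*g*V=1000*9.81*0.025=245.2 N
(b) Floating fraction=rho_obj/rho=693/1000=0.693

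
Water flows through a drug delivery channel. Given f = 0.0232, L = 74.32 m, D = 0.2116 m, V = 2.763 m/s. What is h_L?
Formula: h_L = f \frac{L}{D} \frac{V^2}{2g}
h_L = 0.0232·(74.32/0.2116)·2.763²/(2·9.81) = 3.171 m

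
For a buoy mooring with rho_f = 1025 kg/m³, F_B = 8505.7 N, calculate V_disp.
Formula: F_B = \rho_f g V_{disp}
Substituting knowns: 8505.7 = 1025·9.81·V_disp
Solving for V_disp: V_disp = 8505.7/(1025·9.81) = 0.8459 m³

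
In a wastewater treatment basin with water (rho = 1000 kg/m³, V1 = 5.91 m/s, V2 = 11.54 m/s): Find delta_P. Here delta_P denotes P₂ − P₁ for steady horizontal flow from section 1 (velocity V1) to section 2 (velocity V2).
Formula: \Delta P = \frac{1}{2} \rho (V_1^2 - V_2^2)
delta_P = 0.5·1000·(5.91² − 11.54²)/1000 = -49.12 kPa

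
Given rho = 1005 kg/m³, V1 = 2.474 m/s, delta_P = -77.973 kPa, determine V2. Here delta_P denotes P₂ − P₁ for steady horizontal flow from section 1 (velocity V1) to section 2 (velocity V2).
Formula: \Delta P = \frac{1}{2} \rho (V_1^2 - V_2^2)
Substituting knowns: -77.973 = 0.5·1005·(2.474² − V2²)/1000
Solving for V2: V2 = √(2.474² − 2·(-77.973·1000)/1005) = 12.7 m/s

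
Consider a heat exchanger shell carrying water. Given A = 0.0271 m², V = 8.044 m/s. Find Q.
Formula: Q = A V
Q = 0.0271·8.044·1000 = 218 L/s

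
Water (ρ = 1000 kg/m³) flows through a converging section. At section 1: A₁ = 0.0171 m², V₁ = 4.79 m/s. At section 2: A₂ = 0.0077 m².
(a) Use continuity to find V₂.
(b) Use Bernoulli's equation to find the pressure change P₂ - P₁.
(a) Continuity: A₁V₁=A₂V₂ -> V₂=A₁V₁/A₂=0.0171*4.79/0.0077=10.64 m/s
(b) Bernoulli: P₂-P₁=0.5*rho*(V₁^2-V₂^2)/1000=0.5*1000*(4.79^2-10.64^2)/1000=-45.13 kPa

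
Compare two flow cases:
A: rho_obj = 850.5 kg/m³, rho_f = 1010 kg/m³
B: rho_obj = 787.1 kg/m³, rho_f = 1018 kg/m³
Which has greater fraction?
fraction(A) = 0.8421, fraction(B) = 0.7732. Answer: A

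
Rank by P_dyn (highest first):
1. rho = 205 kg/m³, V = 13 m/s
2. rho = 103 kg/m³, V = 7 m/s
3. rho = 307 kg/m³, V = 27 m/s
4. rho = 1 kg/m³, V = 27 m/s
Case 1: P_dyn = 17.32 kPa
Case 2: P_dyn = 2.523 kPa
Case 3: P_dyn = 111.9 kPa
Case 4: P_dyn = 0.3645 kPa
Ranking (highest first): 3, 1, 2, 4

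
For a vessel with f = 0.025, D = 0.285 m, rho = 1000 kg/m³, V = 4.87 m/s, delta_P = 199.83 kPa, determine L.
Formula: \Delta P = f \frac{L}{D} \frac{\rho V^2}{2}
Substituting knowns: 199.83 = 0.025·(L/0.285)·0.5·1000·4.87²/1000
Solving for L: L = (199.83·1000)·0.285/(0.025·0.5·1000·4.87²) = 192.1 m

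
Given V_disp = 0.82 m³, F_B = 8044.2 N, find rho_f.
Formula: F_B = \rho_f g V_{disp}
Substituting knowns: 8044.2 = rho_f·9.81·0.82
Solving for rho_f: rho_f = 8044.2/(9.81·0.82) = 1000 kg/m³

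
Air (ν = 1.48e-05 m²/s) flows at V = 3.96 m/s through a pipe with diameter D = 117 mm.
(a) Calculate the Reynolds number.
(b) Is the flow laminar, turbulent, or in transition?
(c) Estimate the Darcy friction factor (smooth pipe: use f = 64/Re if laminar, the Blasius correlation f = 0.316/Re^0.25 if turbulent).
(a) Re = V·D/ν = 3.96·0.117/1.48e-05 = 31305
(b) Flow regime: turbulent (Re > 4000)
(c) Friction factor: f = 0.316/Re^0.25 = 0.316/31305^0.25 = 0.02376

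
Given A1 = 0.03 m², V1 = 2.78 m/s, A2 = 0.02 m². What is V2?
Formula: V_2 = \frac{A_1 V_1}{A_2}
V2 = 0.03·2.78/0.02 = 4.17 m/s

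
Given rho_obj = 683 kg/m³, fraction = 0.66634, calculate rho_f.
Formula: f_{sub} = \frac{\rho_{obj}}{\rho_f}
Substituting knowns: 0.66634 = 683/rho_f
Solving for rho_f: rho_f = 683/0.66634 = 1025 kg/m³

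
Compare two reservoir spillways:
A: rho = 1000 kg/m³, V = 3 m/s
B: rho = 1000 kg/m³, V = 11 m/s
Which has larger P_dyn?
P_dyn(A) = 4.5 kPa, P_dyn(B) = 60.5 kPa. Answer: B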